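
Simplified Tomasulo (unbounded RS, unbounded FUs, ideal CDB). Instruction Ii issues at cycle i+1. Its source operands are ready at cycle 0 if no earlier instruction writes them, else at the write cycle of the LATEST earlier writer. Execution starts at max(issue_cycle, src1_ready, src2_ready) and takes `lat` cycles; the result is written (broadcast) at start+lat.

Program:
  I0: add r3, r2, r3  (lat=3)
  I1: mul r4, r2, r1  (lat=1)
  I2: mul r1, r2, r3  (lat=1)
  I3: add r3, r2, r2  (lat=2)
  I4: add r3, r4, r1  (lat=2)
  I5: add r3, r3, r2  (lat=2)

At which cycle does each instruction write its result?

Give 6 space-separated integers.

I0 add r3: issue@1 deps=(None,None) exec_start@1 write@4
I1 mul r4: issue@2 deps=(None,None) exec_start@2 write@3
I2 mul r1: issue@3 deps=(None,0) exec_start@4 write@5
I3 add r3: issue@4 deps=(None,None) exec_start@4 write@6
I4 add r3: issue@5 deps=(1,2) exec_start@5 write@7
I5 add r3: issue@6 deps=(4,None) exec_start@7 write@9

Answer: 4 3 5 6 7 9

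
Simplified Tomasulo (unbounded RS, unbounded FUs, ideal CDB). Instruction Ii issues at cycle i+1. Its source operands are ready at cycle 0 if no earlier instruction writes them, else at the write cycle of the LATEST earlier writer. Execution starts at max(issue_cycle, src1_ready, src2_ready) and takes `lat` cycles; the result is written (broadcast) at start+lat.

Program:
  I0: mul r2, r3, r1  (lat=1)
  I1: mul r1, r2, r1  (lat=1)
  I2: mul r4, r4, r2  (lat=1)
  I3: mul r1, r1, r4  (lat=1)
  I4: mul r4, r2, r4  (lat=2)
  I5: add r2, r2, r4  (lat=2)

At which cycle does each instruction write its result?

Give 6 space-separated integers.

Answer: 2 3 4 5 7 9

Derivation:
I0 mul r2: issue@1 deps=(None,None) exec_start@1 write@2
I1 mul r1: issue@2 deps=(0,None) exec_start@2 write@3
I2 mul r4: issue@3 deps=(None,0) exec_start@3 write@4
I3 mul r1: issue@4 deps=(1,2) exec_start@4 write@5
I4 mul r4: issue@5 deps=(0,2) exec_start@5 write@7
I5 add r2: issue@6 deps=(0,4) exec_start@7 write@9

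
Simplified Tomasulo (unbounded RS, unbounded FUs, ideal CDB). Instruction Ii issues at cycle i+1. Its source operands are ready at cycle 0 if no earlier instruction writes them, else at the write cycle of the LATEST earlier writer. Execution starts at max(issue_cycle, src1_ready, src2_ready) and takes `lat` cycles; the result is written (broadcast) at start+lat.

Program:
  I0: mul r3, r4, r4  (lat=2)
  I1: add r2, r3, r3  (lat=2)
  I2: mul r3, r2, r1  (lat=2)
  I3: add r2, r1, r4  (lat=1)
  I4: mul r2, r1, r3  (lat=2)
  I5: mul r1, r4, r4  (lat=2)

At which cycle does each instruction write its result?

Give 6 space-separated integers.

I0 mul r3: issue@1 deps=(None,None) exec_start@1 write@3
I1 add r2: issue@2 deps=(0,0) exec_start@3 write@5
I2 mul r3: issue@3 deps=(1,None) exec_start@5 write@7
I3 add r2: issue@4 deps=(None,None) exec_start@4 write@5
I4 mul r2: issue@5 deps=(None,2) exec_start@7 write@9
I5 mul r1: issue@6 deps=(None,None) exec_start@6 write@8

Answer: 3 5 7 5 9 8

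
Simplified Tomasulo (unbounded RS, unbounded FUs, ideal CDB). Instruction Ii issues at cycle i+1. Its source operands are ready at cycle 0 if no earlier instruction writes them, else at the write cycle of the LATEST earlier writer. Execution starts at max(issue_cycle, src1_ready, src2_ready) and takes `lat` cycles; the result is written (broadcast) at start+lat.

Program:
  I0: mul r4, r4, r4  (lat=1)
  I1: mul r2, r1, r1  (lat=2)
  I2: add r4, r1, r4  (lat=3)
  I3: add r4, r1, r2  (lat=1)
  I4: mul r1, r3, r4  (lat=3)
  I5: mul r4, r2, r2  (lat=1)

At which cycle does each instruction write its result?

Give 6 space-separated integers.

Answer: 2 4 6 5 8 7

Derivation:
I0 mul r4: issue@1 deps=(None,None) exec_start@1 write@2
I1 mul r2: issue@2 deps=(None,None) exec_start@2 write@4
I2 add r4: issue@3 deps=(None,0) exec_start@3 write@6
I3 add r4: issue@4 deps=(None,1) exec_start@4 write@5
I4 mul r1: issue@5 deps=(None,3) exec_start@5 write@8
I5 mul r4: issue@6 deps=(1,1) exec_start@6 write@7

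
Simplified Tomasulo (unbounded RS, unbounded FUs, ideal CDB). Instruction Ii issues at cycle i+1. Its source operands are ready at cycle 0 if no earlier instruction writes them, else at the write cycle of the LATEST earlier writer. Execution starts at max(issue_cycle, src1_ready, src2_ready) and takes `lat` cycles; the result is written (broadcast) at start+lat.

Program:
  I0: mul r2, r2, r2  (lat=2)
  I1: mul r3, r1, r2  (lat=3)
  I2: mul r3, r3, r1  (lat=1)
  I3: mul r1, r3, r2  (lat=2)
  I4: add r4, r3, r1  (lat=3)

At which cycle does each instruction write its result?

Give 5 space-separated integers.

I0 mul r2: issue@1 deps=(None,None) exec_start@1 write@3
I1 mul r3: issue@2 deps=(None,0) exec_start@3 write@6
I2 mul r3: issue@3 deps=(1,None) exec_start@6 write@7
I3 mul r1: issue@4 deps=(2,0) exec_start@7 write@9
I4 add r4: issue@5 deps=(2,3) exec_start@9 write@12

Answer: 3 6 7 9 12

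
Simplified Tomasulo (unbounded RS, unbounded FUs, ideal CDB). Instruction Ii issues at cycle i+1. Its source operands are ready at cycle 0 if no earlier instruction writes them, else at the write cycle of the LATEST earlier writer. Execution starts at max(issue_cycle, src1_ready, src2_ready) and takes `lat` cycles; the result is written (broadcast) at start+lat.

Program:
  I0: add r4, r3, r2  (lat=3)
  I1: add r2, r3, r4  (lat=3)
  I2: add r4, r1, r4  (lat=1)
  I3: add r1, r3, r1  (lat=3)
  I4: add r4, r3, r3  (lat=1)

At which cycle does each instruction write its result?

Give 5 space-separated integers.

Answer: 4 7 5 7 6

Derivation:
I0 add r4: issue@1 deps=(None,None) exec_start@1 write@4
I1 add r2: issue@2 deps=(None,0) exec_start@4 write@7
I2 add r4: issue@3 deps=(None,0) exec_start@4 write@5
I3 add r1: issue@4 deps=(None,None) exec_start@4 write@7
I4 add r4: issue@5 deps=(None,None) exec_start@5 write@6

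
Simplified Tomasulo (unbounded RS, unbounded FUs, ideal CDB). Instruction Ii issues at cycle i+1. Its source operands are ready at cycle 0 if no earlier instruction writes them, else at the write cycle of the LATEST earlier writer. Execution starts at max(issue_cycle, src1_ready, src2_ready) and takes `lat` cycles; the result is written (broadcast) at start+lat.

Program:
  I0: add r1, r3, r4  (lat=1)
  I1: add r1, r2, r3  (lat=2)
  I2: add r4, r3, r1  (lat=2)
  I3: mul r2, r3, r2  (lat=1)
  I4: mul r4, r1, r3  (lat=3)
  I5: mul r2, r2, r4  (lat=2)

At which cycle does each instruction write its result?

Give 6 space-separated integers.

I0 add r1: issue@1 deps=(None,None) exec_start@1 write@2
I1 add r1: issue@2 deps=(None,None) exec_start@2 write@4
I2 add r4: issue@3 deps=(None,1) exec_start@4 write@6
I3 mul r2: issue@4 deps=(None,None) exec_start@4 write@5
I4 mul r4: issue@5 deps=(1,None) exec_start@5 write@8
I5 mul r2: issue@6 deps=(3,4) exec_start@8 write@10

Answer: 2 4 6 5 8 10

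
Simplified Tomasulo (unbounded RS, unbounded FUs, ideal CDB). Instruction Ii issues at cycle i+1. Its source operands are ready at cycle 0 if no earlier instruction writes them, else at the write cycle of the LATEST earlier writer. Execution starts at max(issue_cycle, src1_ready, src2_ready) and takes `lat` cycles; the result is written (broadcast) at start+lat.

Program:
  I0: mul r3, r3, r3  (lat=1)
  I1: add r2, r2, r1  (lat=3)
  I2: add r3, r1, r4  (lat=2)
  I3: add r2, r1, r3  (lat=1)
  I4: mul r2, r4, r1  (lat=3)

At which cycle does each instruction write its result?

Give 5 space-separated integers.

I0 mul r3: issue@1 deps=(None,None) exec_start@1 write@2
I1 add r2: issue@2 deps=(None,None) exec_start@2 write@5
I2 add r3: issue@3 deps=(None,None) exec_start@3 write@5
I3 add r2: issue@4 deps=(None,2) exec_start@5 write@6
I4 mul r2: issue@5 deps=(None,None) exec_start@5 write@8

Answer: 2 5 5 6 8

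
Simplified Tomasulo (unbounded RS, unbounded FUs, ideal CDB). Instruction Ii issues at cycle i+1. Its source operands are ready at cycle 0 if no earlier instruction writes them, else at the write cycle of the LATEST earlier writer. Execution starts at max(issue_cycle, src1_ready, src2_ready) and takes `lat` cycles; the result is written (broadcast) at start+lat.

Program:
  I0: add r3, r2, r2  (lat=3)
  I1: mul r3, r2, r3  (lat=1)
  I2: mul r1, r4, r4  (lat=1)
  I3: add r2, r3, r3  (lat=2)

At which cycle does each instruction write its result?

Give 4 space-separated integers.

I0 add r3: issue@1 deps=(None,None) exec_start@1 write@4
I1 mul r3: issue@2 deps=(None,0) exec_start@4 write@5
I2 mul r1: issue@3 deps=(None,None) exec_start@3 write@4
I3 add r2: issue@4 deps=(1,1) exec_start@5 write@7

Answer: 4 5 4 7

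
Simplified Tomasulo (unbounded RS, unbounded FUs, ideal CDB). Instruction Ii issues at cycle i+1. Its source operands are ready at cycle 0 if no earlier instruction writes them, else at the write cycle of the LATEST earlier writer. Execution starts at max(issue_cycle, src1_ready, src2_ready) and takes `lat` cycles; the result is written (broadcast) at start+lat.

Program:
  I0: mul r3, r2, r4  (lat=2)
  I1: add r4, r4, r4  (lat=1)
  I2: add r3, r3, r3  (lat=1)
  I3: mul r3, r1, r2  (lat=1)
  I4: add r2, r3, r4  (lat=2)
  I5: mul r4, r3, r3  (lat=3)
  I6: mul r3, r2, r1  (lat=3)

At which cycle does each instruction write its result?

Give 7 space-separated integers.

I0 mul r3: issue@1 deps=(None,None) exec_start@1 write@3
I1 add r4: issue@2 deps=(None,None) exec_start@2 write@3
I2 add r3: issue@3 deps=(0,0) exec_start@3 write@4
I3 mul r3: issue@4 deps=(None,None) exec_start@4 write@5
I4 add r2: issue@5 deps=(3,1) exec_start@5 write@7
I5 mul r4: issue@6 deps=(3,3) exec_start@6 write@9
I6 mul r3: issue@7 deps=(4,None) exec_start@7 write@10

Answer: 3 3 4 5 7 9 10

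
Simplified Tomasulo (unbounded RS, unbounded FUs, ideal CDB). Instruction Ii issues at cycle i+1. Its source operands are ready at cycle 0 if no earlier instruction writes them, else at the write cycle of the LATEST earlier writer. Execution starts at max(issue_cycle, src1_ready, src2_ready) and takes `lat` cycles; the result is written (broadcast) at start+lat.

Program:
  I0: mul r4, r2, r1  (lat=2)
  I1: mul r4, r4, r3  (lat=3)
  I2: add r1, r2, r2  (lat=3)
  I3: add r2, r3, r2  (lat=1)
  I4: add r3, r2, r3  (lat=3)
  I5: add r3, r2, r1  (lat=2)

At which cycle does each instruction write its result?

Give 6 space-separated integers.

I0 mul r4: issue@1 deps=(None,None) exec_start@1 write@3
I1 mul r4: issue@2 deps=(0,None) exec_start@3 write@6
I2 add r1: issue@3 deps=(None,None) exec_start@3 write@6
I3 add r2: issue@4 deps=(None,None) exec_start@4 write@5
I4 add r3: issue@5 deps=(3,None) exec_start@5 write@8
I5 add r3: issue@6 deps=(3,2) exec_start@6 write@8

Answer: 3 6 6 5 8 8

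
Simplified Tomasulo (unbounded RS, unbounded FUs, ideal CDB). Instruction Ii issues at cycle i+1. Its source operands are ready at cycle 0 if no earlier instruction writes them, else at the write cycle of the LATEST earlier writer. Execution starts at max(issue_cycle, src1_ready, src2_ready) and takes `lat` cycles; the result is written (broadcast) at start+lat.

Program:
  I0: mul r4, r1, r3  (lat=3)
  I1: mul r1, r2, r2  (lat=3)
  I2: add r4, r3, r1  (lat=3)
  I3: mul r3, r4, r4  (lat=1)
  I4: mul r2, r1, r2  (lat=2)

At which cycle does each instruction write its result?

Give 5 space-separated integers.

I0 mul r4: issue@1 deps=(None,None) exec_start@1 write@4
I1 mul r1: issue@2 deps=(None,None) exec_start@2 write@5
I2 add r4: issue@3 deps=(None,1) exec_start@5 write@8
I3 mul r3: issue@4 deps=(2,2) exec_start@8 write@9
I4 mul r2: issue@5 deps=(1,None) exec_start@5 write@7

Answer: 4 5 8 9 7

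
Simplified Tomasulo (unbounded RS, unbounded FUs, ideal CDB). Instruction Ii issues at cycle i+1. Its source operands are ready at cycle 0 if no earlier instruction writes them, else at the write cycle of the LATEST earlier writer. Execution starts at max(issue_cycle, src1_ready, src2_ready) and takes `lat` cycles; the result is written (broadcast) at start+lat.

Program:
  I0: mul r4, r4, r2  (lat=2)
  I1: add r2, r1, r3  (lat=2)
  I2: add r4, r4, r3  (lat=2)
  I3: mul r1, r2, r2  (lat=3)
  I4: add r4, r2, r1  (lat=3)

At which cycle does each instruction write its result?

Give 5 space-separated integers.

Answer: 3 4 5 7 10

Derivation:
I0 mul r4: issue@1 deps=(None,None) exec_start@1 write@3
I1 add r2: issue@2 deps=(None,None) exec_start@2 write@4
I2 add r4: issue@3 deps=(0,None) exec_start@3 write@5
I3 mul r1: issue@4 deps=(1,1) exec_start@4 write@7
I4 add r4: issue@5 deps=(1,3) exec_start@7 write@10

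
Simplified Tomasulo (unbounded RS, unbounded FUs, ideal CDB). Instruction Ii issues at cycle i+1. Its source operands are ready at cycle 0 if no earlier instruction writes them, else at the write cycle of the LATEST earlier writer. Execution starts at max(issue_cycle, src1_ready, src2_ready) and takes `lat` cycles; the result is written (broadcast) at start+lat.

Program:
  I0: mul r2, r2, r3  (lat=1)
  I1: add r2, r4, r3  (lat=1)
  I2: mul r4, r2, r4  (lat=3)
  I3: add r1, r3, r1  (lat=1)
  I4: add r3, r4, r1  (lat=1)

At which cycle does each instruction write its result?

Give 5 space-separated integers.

I0 mul r2: issue@1 deps=(None,None) exec_start@1 write@2
I1 add r2: issue@2 deps=(None,None) exec_start@2 write@3
I2 mul r4: issue@3 deps=(1,None) exec_start@3 write@6
I3 add r1: issue@4 deps=(None,None) exec_start@4 write@5
I4 add r3: issue@5 deps=(2,3) exec_start@6 write@7

Answer: 2 3 6 5 7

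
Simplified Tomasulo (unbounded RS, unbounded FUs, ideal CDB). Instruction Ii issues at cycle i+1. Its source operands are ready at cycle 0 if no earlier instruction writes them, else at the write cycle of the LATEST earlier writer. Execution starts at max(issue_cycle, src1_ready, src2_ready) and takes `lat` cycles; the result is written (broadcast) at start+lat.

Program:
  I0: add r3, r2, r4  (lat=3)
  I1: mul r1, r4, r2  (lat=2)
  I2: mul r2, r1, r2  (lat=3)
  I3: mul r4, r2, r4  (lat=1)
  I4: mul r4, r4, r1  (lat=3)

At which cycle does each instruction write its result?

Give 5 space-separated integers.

I0 add r3: issue@1 deps=(None,None) exec_start@1 write@4
I1 mul r1: issue@2 deps=(None,None) exec_start@2 write@4
I2 mul r2: issue@3 deps=(1,None) exec_start@4 write@7
I3 mul r4: issue@4 deps=(2,None) exec_start@7 write@8
I4 mul r4: issue@5 deps=(3,1) exec_start@8 write@11

Answer: 4 4 7 8 11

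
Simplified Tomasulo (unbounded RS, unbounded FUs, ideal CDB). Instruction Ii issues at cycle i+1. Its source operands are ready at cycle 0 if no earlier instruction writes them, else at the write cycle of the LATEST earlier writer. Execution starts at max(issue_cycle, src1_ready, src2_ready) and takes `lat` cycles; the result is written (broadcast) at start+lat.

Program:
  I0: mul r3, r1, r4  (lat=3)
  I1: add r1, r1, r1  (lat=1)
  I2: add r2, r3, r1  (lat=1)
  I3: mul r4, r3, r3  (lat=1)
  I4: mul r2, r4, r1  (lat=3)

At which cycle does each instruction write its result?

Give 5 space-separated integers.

I0 mul r3: issue@1 deps=(None,None) exec_start@1 write@4
I1 add r1: issue@2 deps=(None,None) exec_start@2 write@3
I2 add r2: issue@3 deps=(0,1) exec_start@4 write@5
I3 mul r4: issue@4 deps=(0,0) exec_start@4 write@5
I4 mul r2: issue@5 deps=(3,1) exec_start@5 write@8

Answer: 4 3 5 5 8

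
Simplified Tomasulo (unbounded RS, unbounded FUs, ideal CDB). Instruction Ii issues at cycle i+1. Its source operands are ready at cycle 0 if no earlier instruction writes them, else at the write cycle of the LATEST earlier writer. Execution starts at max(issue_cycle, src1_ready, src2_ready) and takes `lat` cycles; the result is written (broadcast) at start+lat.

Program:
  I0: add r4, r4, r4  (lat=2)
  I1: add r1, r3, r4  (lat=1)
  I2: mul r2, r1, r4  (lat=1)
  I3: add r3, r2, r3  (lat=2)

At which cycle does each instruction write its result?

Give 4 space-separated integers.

I0 add r4: issue@1 deps=(None,None) exec_start@1 write@3
I1 add r1: issue@2 deps=(None,0) exec_start@3 write@4
I2 mul r2: issue@3 deps=(1,0) exec_start@4 write@5
I3 add r3: issue@4 deps=(2,None) exec_start@5 write@7

Answer: 3 4 5 7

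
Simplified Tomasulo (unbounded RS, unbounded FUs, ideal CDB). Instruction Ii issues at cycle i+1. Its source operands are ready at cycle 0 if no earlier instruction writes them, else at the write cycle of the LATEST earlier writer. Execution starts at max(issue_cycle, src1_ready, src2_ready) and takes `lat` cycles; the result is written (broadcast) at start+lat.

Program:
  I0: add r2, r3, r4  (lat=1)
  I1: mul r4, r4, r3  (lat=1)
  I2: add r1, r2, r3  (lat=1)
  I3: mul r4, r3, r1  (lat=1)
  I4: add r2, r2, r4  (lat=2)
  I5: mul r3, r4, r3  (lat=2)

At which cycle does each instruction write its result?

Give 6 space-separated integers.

I0 add r2: issue@1 deps=(None,None) exec_start@1 write@2
I1 mul r4: issue@2 deps=(None,None) exec_start@2 write@3
I2 add r1: issue@3 deps=(0,None) exec_start@3 write@4
I3 mul r4: issue@4 deps=(None,2) exec_start@4 write@5
I4 add r2: issue@5 deps=(0,3) exec_start@5 write@7
I5 mul r3: issue@6 deps=(3,None) exec_start@6 write@8

Answer: 2 3 4 5 7 8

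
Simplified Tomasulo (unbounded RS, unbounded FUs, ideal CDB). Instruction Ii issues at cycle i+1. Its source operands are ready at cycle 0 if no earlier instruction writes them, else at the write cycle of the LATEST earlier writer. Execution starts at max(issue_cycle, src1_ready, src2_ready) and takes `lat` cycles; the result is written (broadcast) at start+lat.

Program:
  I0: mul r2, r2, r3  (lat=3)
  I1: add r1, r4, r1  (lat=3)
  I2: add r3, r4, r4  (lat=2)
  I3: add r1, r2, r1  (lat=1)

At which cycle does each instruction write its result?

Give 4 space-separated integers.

I0 mul r2: issue@1 deps=(None,None) exec_start@1 write@4
I1 add r1: issue@2 deps=(None,None) exec_start@2 write@5
I2 add r3: issue@3 deps=(None,None) exec_start@3 write@5
I3 add r1: issue@4 deps=(0,1) exec_start@5 write@6

Answer: 4 5 5 6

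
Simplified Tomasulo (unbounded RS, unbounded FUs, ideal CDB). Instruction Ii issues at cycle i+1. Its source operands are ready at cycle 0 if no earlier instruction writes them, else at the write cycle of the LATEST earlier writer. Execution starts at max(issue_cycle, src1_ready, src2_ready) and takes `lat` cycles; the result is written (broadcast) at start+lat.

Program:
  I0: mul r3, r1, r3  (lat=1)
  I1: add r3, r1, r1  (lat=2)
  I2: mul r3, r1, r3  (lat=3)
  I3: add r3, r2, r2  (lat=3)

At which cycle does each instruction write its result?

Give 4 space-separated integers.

I0 mul r3: issue@1 deps=(None,None) exec_start@1 write@2
I1 add r3: issue@2 deps=(None,None) exec_start@2 write@4
I2 mul r3: issue@3 deps=(None,1) exec_start@4 write@7
I3 add r3: issue@4 deps=(None,None) exec_start@4 write@7

Answer: 2 4 7 7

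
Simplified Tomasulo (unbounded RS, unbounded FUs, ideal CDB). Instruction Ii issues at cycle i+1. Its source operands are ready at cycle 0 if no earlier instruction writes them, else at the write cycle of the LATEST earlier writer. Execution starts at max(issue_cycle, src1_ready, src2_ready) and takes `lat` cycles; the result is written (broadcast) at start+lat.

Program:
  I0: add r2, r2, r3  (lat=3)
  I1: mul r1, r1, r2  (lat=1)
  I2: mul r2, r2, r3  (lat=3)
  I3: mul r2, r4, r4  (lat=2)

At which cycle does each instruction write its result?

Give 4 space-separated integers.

I0 add r2: issue@1 deps=(None,None) exec_start@1 write@4
I1 mul r1: issue@2 deps=(None,0) exec_start@4 write@5
I2 mul r2: issue@3 deps=(0,None) exec_start@4 write@7
I3 mul r2: issue@4 deps=(None,None) exec_start@4 write@6

Answer: 4 5 7 6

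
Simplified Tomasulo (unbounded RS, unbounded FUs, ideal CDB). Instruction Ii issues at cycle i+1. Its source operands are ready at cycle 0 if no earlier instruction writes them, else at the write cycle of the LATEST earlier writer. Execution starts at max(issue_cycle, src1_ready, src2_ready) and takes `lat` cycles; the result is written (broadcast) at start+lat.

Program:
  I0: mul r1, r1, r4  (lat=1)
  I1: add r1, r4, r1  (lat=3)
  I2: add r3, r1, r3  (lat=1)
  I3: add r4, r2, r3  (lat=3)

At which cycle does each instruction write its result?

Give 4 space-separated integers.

I0 mul r1: issue@1 deps=(None,None) exec_start@1 write@2
I1 add r1: issue@2 deps=(None,0) exec_start@2 write@5
I2 add r3: issue@3 deps=(1,None) exec_start@5 write@6
I3 add r4: issue@4 deps=(None,2) exec_start@6 write@9

Answer: 2 5 6 9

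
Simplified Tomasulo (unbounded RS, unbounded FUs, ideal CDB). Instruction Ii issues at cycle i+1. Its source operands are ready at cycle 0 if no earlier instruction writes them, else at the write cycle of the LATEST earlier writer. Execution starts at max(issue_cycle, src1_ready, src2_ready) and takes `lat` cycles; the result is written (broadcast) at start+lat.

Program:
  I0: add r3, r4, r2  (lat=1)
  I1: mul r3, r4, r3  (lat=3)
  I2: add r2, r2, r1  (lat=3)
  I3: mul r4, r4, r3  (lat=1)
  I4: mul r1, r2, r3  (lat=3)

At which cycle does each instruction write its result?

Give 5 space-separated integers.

I0 add r3: issue@1 deps=(None,None) exec_start@1 write@2
I1 mul r3: issue@2 deps=(None,0) exec_start@2 write@5
I2 add r2: issue@3 deps=(None,None) exec_start@3 write@6
I3 mul r4: issue@4 deps=(None,1) exec_start@5 write@6
I4 mul r1: issue@5 deps=(2,1) exec_start@6 write@9

Answer: 2 5 6 6 9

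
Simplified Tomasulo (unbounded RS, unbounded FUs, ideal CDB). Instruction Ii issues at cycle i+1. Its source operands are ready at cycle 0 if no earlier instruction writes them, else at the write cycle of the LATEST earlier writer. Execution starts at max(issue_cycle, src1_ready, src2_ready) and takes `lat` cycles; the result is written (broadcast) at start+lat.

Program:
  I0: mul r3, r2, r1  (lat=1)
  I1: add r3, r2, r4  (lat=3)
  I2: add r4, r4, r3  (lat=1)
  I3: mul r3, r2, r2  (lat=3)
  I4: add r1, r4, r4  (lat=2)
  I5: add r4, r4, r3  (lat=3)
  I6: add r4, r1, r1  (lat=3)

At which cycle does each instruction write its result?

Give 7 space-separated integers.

Answer: 2 5 6 7 8 10 11

Derivation:
I0 mul r3: issue@1 deps=(None,None) exec_start@1 write@2
I1 add r3: issue@2 deps=(None,None) exec_start@2 write@5
I2 add r4: issue@3 deps=(None,1) exec_start@5 write@6
I3 mul r3: issue@4 deps=(None,None) exec_start@4 write@7
I4 add r1: issue@5 deps=(2,2) exec_start@6 write@8
I5 add r4: issue@6 deps=(2,3) exec_start@7 write@10
I6 add r4: issue@7 deps=(4,4) exec_start@8 write@11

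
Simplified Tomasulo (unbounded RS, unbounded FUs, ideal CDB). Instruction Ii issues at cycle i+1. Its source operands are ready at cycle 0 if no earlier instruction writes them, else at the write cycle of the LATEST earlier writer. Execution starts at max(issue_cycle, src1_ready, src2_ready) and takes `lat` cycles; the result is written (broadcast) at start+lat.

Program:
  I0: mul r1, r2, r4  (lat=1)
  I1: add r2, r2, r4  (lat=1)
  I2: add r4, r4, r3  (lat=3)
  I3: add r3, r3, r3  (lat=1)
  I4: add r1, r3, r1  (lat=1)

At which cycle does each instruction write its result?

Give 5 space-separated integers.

I0 mul r1: issue@1 deps=(None,None) exec_start@1 write@2
I1 add r2: issue@2 deps=(None,None) exec_start@2 write@3
I2 add r4: issue@3 deps=(None,None) exec_start@3 write@6
I3 add r3: issue@4 deps=(None,None) exec_start@4 write@5
I4 add r1: issue@5 deps=(3,0) exec_start@5 write@6

Answer: 2 3 6 5 6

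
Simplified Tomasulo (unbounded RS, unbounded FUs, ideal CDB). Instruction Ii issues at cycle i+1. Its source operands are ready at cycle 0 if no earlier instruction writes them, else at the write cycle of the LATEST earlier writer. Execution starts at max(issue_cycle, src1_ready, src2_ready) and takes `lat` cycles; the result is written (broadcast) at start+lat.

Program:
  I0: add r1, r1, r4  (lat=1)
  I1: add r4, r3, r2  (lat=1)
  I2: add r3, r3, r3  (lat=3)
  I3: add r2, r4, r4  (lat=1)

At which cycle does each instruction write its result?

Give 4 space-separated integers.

I0 add r1: issue@1 deps=(None,None) exec_start@1 write@2
I1 add r4: issue@2 deps=(None,None) exec_start@2 write@3
I2 add r3: issue@3 deps=(None,None) exec_start@3 write@6
I3 add r2: issue@4 deps=(1,1) exec_start@4 write@5

Answer: 2 3 6 5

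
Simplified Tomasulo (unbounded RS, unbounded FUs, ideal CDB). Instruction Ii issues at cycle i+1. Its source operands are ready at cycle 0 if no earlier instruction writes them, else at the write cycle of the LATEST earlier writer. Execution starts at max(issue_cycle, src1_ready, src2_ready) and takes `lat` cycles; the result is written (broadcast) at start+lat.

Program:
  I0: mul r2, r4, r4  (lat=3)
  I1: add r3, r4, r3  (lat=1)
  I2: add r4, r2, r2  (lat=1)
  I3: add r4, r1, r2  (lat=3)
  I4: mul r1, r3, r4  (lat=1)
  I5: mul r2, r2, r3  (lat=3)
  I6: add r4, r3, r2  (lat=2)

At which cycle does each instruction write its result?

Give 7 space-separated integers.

I0 mul r2: issue@1 deps=(None,None) exec_start@1 write@4
I1 add r3: issue@2 deps=(None,None) exec_start@2 write@3
I2 add r4: issue@3 deps=(0,0) exec_start@4 write@5
I3 add r4: issue@4 deps=(None,0) exec_start@4 write@7
I4 mul r1: issue@5 deps=(1,3) exec_start@7 write@8
I5 mul r2: issue@6 deps=(0,1) exec_start@6 write@9
I6 add r4: issue@7 deps=(1,5) exec_start@9 write@11

Answer: 4 3 5 7 8 9 11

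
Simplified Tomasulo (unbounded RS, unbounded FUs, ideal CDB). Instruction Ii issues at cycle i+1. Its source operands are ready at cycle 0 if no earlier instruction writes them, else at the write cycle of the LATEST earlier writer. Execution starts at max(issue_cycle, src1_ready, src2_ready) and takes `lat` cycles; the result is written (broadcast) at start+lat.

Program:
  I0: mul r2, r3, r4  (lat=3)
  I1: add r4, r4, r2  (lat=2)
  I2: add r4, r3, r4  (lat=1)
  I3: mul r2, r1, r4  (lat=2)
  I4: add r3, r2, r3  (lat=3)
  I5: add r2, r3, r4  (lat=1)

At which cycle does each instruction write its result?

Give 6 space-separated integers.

I0 mul r2: issue@1 deps=(None,None) exec_start@1 write@4
I1 add r4: issue@2 deps=(None,0) exec_start@4 write@6
I2 add r4: issue@3 deps=(None,1) exec_start@6 write@7
I3 mul r2: issue@4 deps=(None,2) exec_start@7 write@9
I4 add r3: issue@5 deps=(3,None) exec_start@9 write@12
I5 add r2: issue@6 deps=(4,2) exec_start@12 write@13

Answer: 4 6 7 9 12 13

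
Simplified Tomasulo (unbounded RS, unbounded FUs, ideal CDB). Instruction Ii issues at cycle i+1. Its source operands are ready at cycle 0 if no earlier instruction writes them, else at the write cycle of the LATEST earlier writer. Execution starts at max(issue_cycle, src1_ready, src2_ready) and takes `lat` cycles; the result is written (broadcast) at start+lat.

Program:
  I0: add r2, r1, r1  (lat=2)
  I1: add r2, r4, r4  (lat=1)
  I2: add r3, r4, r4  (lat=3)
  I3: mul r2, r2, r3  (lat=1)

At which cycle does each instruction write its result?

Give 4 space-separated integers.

I0 add r2: issue@1 deps=(None,None) exec_start@1 write@3
I1 add r2: issue@2 deps=(None,None) exec_start@2 write@3
I2 add r3: issue@3 deps=(None,None) exec_start@3 write@6
I3 mul r2: issue@4 deps=(1,2) exec_start@6 write@7

Answer: 3 3 6 7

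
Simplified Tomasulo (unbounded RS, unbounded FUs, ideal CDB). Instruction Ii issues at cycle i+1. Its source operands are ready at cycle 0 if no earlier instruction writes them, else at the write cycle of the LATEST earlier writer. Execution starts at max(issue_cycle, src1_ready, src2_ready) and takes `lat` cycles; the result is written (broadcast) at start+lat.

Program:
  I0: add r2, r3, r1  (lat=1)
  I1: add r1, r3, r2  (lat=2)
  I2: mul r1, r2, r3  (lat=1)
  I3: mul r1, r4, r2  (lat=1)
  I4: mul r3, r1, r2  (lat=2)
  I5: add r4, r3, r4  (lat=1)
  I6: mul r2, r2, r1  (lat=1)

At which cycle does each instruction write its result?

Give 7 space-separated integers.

Answer: 2 4 4 5 7 8 8

Derivation:
I0 add r2: issue@1 deps=(None,None) exec_start@1 write@2
I1 add r1: issue@2 deps=(None,0) exec_start@2 write@4
I2 mul r1: issue@3 deps=(0,None) exec_start@3 write@4
I3 mul r1: issue@4 deps=(None,0) exec_start@4 write@5
I4 mul r3: issue@5 deps=(3,0) exec_start@5 write@7
I5 add r4: issue@6 deps=(4,None) exec_start@7 write@8
I6 mul r2: issue@7 deps=(0,3) exec_start@7 write@8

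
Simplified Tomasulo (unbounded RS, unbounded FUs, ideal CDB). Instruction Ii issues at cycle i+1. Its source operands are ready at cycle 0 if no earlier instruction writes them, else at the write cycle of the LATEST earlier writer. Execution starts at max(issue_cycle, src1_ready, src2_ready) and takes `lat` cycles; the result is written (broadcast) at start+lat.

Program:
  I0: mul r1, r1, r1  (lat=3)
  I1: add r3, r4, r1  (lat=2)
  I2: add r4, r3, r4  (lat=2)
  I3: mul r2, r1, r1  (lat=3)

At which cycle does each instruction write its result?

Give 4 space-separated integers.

I0 mul r1: issue@1 deps=(None,None) exec_start@1 write@4
I1 add r3: issue@2 deps=(None,0) exec_start@4 write@6
I2 add r4: issue@3 deps=(1,None) exec_start@6 write@8
I3 mul r2: issue@4 deps=(0,0) exec_start@4 write@7

Answer: 4 6 8 7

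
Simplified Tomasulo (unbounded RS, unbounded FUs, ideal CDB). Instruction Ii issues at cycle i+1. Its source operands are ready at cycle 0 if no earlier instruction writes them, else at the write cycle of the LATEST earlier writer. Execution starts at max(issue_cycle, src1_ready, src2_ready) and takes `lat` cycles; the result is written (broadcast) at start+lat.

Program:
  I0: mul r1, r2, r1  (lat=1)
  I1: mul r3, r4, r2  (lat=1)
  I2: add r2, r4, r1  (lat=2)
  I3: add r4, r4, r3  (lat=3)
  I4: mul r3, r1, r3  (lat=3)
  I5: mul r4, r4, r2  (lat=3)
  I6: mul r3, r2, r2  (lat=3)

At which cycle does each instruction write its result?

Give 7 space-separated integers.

Answer: 2 3 5 7 8 10 10

Derivation:
I0 mul r1: issue@1 deps=(None,None) exec_start@1 write@2
I1 mul r3: issue@2 deps=(None,None) exec_start@2 write@3
I2 add r2: issue@3 deps=(None,0) exec_start@3 write@5
I3 add r4: issue@4 deps=(None,1) exec_start@4 write@7
I4 mul r3: issue@5 deps=(0,1) exec_start@5 write@8
I5 mul r4: issue@6 deps=(3,2) exec_start@7 write@10
I6 mul r3: issue@7 deps=(2,2) exec_start@7 write@10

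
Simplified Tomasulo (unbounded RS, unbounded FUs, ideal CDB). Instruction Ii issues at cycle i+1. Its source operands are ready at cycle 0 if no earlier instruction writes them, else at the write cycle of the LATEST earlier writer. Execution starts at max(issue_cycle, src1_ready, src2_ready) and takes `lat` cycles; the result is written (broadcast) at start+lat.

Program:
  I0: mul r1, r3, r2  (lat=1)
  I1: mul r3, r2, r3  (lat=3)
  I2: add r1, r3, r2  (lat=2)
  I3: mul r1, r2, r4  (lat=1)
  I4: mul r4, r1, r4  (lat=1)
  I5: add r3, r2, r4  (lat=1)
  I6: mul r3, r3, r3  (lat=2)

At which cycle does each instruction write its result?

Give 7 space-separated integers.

Answer: 2 5 7 5 6 7 9

Derivation:
I0 mul r1: issue@1 deps=(None,None) exec_start@1 write@2
I1 mul r3: issue@2 deps=(None,None) exec_start@2 write@5
I2 add r1: issue@3 deps=(1,None) exec_start@5 write@7
I3 mul r1: issue@4 deps=(None,None) exec_start@4 write@5
I4 mul r4: issue@5 deps=(3,None) exec_start@5 write@6
I5 add r3: issue@6 deps=(None,4) exec_start@6 write@7
I6 mul r3: issue@7 deps=(5,5) exec_start@7 write@9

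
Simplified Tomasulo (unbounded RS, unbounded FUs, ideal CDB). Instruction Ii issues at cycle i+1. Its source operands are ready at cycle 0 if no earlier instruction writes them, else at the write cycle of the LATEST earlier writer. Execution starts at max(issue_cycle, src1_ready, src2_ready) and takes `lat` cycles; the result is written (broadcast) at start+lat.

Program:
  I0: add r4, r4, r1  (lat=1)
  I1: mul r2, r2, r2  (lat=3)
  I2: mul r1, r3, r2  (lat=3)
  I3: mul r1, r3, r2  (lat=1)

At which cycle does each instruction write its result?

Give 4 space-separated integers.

Answer: 2 5 8 6

Derivation:
I0 add r4: issue@1 deps=(None,None) exec_start@1 write@2
I1 mul r2: issue@2 deps=(None,None) exec_start@2 write@5
I2 mul r1: issue@3 deps=(None,1) exec_start@5 write@8
I3 mul r1: issue@4 deps=(None,1) exec_start@5 write@6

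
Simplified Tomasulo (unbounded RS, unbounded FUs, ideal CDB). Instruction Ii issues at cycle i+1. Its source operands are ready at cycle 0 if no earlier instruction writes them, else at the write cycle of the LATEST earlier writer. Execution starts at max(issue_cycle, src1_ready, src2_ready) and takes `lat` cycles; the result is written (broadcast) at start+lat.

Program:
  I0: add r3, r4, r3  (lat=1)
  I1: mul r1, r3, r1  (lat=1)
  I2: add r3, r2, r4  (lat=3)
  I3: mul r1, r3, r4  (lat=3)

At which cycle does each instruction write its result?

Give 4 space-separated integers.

I0 add r3: issue@1 deps=(None,None) exec_start@1 write@2
I1 mul r1: issue@2 deps=(0,None) exec_start@2 write@3
I2 add r3: issue@3 deps=(None,None) exec_start@3 write@6
I3 mul r1: issue@4 deps=(2,None) exec_start@6 write@9

Answer: 2 3 6 9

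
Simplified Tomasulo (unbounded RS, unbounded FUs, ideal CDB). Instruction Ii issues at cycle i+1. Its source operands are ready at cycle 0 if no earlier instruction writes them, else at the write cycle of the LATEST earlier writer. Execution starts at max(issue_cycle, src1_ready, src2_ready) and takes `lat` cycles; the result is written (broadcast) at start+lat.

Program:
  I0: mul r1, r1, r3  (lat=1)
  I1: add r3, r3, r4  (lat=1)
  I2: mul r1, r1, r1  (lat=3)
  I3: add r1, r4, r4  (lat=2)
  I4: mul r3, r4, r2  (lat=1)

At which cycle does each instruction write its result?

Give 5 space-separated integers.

I0 mul r1: issue@1 deps=(None,None) exec_start@1 write@2
I1 add r3: issue@2 deps=(None,None) exec_start@2 write@3
I2 mul r1: issue@3 deps=(0,0) exec_start@3 write@6
I3 add r1: issue@4 deps=(None,None) exec_start@4 write@6
I4 mul r3: issue@5 deps=(None,None) exec_start@5 write@6

Answer: 2 3 6 6 6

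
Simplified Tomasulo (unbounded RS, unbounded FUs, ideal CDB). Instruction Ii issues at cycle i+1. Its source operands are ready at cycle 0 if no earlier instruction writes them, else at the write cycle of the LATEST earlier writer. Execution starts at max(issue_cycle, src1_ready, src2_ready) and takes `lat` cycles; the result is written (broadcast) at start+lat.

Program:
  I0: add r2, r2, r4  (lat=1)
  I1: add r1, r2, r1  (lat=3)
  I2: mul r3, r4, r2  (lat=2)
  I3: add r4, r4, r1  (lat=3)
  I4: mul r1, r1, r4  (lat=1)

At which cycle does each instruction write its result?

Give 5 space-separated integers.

I0 add r2: issue@1 deps=(None,None) exec_start@1 write@2
I1 add r1: issue@2 deps=(0,None) exec_start@2 write@5
I2 mul r3: issue@3 deps=(None,0) exec_start@3 write@5
I3 add r4: issue@4 deps=(None,1) exec_start@5 write@8
I4 mul r1: issue@5 deps=(1,3) exec_start@8 write@9

Answer: 2 5 5 8 9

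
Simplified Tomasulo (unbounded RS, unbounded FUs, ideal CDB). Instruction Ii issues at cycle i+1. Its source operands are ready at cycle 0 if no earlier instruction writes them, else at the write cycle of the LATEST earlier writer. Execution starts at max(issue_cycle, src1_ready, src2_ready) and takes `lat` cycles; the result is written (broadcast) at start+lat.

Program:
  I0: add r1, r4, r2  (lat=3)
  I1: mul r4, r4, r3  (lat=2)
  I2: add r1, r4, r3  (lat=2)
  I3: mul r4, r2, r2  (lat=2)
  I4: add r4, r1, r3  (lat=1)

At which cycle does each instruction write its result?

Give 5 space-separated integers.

I0 add r1: issue@1 deps=(None,None) exec_start@1 write@4
I1 mul r4: issue@2 deps=(None,None) exec_start@2 write@4
I2 add r1: issue@3 deps=(1,None) exec_start@4 write@6
I3 mul r4: issue@4 deps=(None,None) exec_start@4 write@6
I4 add r4: issue@5 deps=(2,None) exec_start@6 write@7

Answer: 4 4 6 6 7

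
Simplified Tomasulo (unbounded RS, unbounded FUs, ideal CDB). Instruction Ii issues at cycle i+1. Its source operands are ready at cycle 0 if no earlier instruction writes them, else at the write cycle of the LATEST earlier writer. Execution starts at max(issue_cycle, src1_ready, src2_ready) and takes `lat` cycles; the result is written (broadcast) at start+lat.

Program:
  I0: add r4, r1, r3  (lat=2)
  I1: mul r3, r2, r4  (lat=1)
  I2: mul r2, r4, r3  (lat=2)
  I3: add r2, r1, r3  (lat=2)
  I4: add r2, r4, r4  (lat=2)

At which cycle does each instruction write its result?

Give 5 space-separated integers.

I0 add r4: issue@1 deps=(None,None) exec_start@1 write@3
I1 mul r3: issue@2 deps=(None,0) exec_start@3 write@4
I2 mul r2: issue@3 deps=(0,1) exec_start@4 write@6
I3 add r2: issue@4 deps=(None,1) exec_start@4 write@6
I4 add r2: issue@5 deps=(0,0) exec_start@5 write@7

Answer: 3 4 6 6 7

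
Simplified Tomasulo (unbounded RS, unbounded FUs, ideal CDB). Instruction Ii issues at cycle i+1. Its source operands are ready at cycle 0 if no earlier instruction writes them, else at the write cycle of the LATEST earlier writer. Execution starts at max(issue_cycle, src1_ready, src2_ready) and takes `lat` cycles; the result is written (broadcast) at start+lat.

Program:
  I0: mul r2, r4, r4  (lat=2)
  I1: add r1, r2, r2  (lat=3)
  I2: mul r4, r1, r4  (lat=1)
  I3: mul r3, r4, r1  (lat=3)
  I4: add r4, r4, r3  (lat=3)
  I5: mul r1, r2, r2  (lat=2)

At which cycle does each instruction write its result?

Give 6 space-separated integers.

I0 mul r2: issue@1 deps=(None,None) exec_start@1 write@3
I1 add r1: issue@2 deps=(0,0) exec_start@3 write@6
I2 mul r4: issue@3 deps=(1,None) exec_start@6 write@7
I3 mul r3: issue@4 deps=(2,1) exec_start@7 write@10
I4 add r4: issue@5 deps=(2,3) exec_start@10 write@13
I5 mul r1: issue@6 deps=(0,0) exec_start@6 write@8

Answer: 3 6 7 10 13 8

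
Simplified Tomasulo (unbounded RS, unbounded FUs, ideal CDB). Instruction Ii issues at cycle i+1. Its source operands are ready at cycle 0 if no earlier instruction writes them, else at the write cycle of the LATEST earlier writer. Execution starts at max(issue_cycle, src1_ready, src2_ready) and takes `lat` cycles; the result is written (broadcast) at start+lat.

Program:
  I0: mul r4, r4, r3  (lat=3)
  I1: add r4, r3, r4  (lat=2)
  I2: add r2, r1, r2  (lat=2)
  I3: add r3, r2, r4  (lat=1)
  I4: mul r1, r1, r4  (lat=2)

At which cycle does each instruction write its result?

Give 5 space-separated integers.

I0 mul r4: issue@1 deps=(None,None) exec_start@1 write@4
I1 add r4: issue@2 deps=(None,0) exec_start@4 write@6
I2 add r2: issue@3 deps=(None,None) exec_start@3 write@5
I3 add r3: issue@4 deps=(2,1) exec_start@6 write@7
I4 mul r1: issue@5 deps=(None,1) exec_start@6 write@8

Answer: 4 6 5 7 8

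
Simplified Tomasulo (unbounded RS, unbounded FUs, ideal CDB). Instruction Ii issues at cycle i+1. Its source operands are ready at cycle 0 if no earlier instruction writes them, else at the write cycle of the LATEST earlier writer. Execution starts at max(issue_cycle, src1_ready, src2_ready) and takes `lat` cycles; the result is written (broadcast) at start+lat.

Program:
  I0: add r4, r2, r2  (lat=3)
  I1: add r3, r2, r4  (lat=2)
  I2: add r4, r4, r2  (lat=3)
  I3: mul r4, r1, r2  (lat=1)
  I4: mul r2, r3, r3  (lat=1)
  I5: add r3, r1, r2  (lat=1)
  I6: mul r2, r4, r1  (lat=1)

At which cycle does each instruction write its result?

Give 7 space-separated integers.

I0 add r4: issue@1 deps=(None,None) exec_start@1 write@4
I1 add r3: issue@2 deps=(None,0) exec_start@4 write@6
I2 add r4: issue@3 deps=(0,None) exec_start@4 write@7
I3 mul r4: issue@4 deps=(None,None) exec_start@4 write@5
I4 mul r2: issue@5 deps=(1,1) exec_start@6 write@7
I5 add r3: issue@6 deps=(None,4) exec_start@7 write@8
I6 mul r2: issue@7 deps=(3,None) exec_start@7 write@8

Answer: 4 6 7 5 7 8 8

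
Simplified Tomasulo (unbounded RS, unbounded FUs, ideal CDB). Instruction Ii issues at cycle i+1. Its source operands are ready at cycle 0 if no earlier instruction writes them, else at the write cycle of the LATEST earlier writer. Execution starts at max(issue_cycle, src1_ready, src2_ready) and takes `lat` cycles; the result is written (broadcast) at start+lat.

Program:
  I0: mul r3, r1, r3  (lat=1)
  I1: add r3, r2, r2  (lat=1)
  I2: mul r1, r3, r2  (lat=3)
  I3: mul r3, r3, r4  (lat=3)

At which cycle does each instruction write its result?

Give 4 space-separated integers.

I0 mul r3: issue@1 deps=(None,None) exec_start@1 write@2
I1 add r3: issue@2 deps=(None,None) exec_start@2 write@3
I2 mul r1: issue@3 deps=(1,None) exec_start@3 write@6
I3 mul r3: issue@4 deps=(1,None) exec_start@4 write@7

Answer: 2 3 6 7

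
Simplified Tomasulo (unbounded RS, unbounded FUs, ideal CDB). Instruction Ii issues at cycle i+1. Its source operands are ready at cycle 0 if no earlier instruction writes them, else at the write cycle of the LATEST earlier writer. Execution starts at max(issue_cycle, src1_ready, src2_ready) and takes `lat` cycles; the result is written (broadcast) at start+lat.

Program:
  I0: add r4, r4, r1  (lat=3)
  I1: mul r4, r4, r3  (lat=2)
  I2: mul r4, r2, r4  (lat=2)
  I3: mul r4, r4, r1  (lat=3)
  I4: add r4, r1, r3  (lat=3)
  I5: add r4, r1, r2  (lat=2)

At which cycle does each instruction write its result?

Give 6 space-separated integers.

I0 add r4: issue@1 deps=(None,None) exec_start@1 write@4
I1 mul r4: issue@2 deps=(0,None) exec_start@4 write@6
I2 mul r4: issue@3 deps=(None,1) exec_start@6 write@8
I3 mul r4: issue@4 deps=(2,None) exec_start@8 write@11
I4 add r4: issue@5 deps=(None,None) exec_start@5 write@8
I5 add r4: issue@6 deps=(None,None) exec_start@6 write@8

Answer: 4 6 8 11 8 8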